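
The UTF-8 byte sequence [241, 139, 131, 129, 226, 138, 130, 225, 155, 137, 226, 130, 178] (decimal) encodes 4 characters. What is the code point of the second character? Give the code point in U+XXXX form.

U+2282

Offset 0: leading byte 0xF1 = 11110001 → 4-byte char #1 = F1 8B 83 81.
Offset 4: leading byte 0xE2 = 11100010 → 3-byte char #2 = E2 8A 82.
Leading byte 0xE2 = 11100010 matches 1110xxxx → 3-byte sequence.
Byte 1: 0xE2 = 11100010, payload 0010 (4 bits).
Byte 2: 0x8A = 10001010 (10xxxxxx ✓), payload 001010.
Byte 3: 0x82 = 10000010 (10xxxxxx ✓), payload 000010.
Concatenate: 0010001010000010 = 0x2282 (16 bits → U+2282).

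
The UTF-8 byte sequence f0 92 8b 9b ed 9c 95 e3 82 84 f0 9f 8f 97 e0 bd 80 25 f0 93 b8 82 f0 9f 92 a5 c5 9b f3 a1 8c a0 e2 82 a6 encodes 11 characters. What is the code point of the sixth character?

U+0025

Offset 0: leading byte 0xF0 = 11110000 → 4-byte char #1 = F0 92 8B 9B.
Offset 4: leading byte 0xED = 11101101 → 3-byte char #2 = ED 9C 95.
Offset 7: leading byte 0xE3 = 11100011 → 3-byte char #3 = E3 82 84.
Offset 10: leading byte 0xF0 = 11110000 → 4-byte char #4 = F0 9F 8F 97.
Offset 14: leading byte 0xE0 = 11100000 → 3-byte char #5 = E0 BD 80.
Offset 17: leading byte 0x25 = 00100101 → 1-byte char #6 = 25.
Leading byte 0x25 = 00100101 matches 0xxxxxxx → 1-byte sequence.
Byte 1: 0x25 = 00100101, payload 0100101 (7 bits).
Concatenate: 0100101 = 0x25 (7 bits → U+0025).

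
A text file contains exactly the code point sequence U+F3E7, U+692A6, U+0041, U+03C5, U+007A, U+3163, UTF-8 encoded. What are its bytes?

U+F3E7: 3-byte form → EF 8F A7.
U+692A6: 4-byte form → F1 A9 8A A6.
U+0041: 1-byte form → 41.
U+03C5: 2-byte form → CF 85.
U+007A: 1-byte form → 7A.
U+3163: 3-byte form → E3 85 A3.
Concatenated (14 bytes): EF 8F A7 F1 A9 8A A6 41 CF 85 7A E3 85 A3.

EF 8F A7 F1 A9 8A A6 41 CF 85 7A E3 85 A3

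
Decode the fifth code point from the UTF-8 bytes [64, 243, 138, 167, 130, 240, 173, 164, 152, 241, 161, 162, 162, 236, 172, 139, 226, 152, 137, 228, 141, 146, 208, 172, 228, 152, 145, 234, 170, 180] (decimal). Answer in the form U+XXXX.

U+CB0B

Offset 0: leading byte 0x40 = 01000000 → 1-byte char #1 = 40.
Offset 1: leading byte 0xF3 = 11110011 → 4-byte char #2 = F3 8A A7 82.
Offset 5: leading byte 0xF0 = 11110000 → 4-byte char #3 = F0 AD A4 98.
Offset 9: leading byte 0xF1 = 11110001 → 4-byte char #4 = F1 A1 A2 A2.
Offset 13: leading byte 0xEC = 11101100 → 3-byte char #5 = EC AC 8B.
Leading byte 0xEC = 11101100 matches 1110xxxx → 3-byte sequence.
Byte 1: 0xEC = 11101100, payload 1100 (4 bits).
Byte 2: 0xAC = 10101100 (10xxxxxx ✓), payload 101100.
Byte 3: 0x8B = 10001011 (10xxxxxx ✓), payload 001011.
Concatenate: 1100101100001011 = 0xCB0B (16 bits → U+CB0B).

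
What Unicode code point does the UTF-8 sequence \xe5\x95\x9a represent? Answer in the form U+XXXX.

U+555A

Leading byte 0xE5 = 11100101 matches 1110xxxx → 3-byte sequence.
Byte 1: 0xE5 = 11100101, payload 0101 (4 bits).
Byte 2: 0x95 = 10010101 (10xxxxxx ✓), payload 010101.
Byte 3: 0x9A = 10011010 (10xxxxxx ✓), payload 011010.
Concatenate: 0101010101011010 = 0x555A (16 bits → U+555A).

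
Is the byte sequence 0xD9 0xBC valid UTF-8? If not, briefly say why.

Leading byte 0xD9 = 11011001 → 2-byte form.
Continuation bytes 0xBC=10111100 all match 10xxxxxx.
Decoded value 0x67C is ≥ 0x80 (shortest form) and not a surrogate.

valid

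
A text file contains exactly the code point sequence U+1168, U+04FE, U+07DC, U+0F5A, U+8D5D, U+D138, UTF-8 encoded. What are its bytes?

E1 85 A8 D3 BE DF 9C E0 BD 9A E8 B5 9D ED 84 B8

U+1168: 3-byte form → E1 85 A8.
U+04FE: 2-byte form → D3 BE.
U+07DC: 2-byte form → DF 9C.
U+0F5A: 3-byte form → E0 BD 9A.
U+8D5D: 3-byte form → E8 B5 9D.
U+D138: 3-byte form → ED 84 B8.
Concatenated (16 bytes): E1 85 A8 D3 BE DF 9C E0 BD 9A E8 B5 9D ED 84 B8.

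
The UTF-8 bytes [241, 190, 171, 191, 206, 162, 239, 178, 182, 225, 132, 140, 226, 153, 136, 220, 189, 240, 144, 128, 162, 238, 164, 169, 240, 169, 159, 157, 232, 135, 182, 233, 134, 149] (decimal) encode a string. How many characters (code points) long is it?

11

Byte at offset 0: 0xF1 = 11110001 → 4-byte char (#1). Advance 4.
Byte at offset 4: 0xCE = 11001110 → 2-byte char (#2). Advance 2.
Byte at offset 6: 0xEF = 11101111 → 3-byte char (#3). Advance 3.
Byte at offset 9: 0xE1 = 11100001 → 3-byte char (#4). Advance 3.
Byte at offset 12: 0xE2 = 11100010 → 3-byte char (#5). Advance 3.
Byte at offset 15: 0xDC = 11011100 → 2-byte char (#6). Advance 2.
Byte at offset 17: 0xF0 = 11110000 → 4-byte char (#7). Advance 4.
Byte at offset 21: 0xEE = 11101110 → 3-byte char (#8). Advance 3.
Byte at offset 24: 0xF0 = 11110000 → 4-byte char (#9). Advance 4.
Byte at offset 28: 0xE8 = 11101000 → 3-byte char (#10). Advance 3.
Byte at offset 31: 0xE9 = 11101001 → 3-byte char (#11). Advance 3.
Reached end at offset 34 after 11 code points.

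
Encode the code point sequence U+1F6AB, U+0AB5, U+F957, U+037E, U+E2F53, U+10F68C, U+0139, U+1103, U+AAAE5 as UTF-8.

F0 9F 9A AB E0 AA B5 EF A5 97 CD BE F3 A2 BD 93 F4 8F 9A 8C C4 B9 E1 84 83 F2 AA AB A5

U+1F6AB: 4-byte form → F0 9F 9A AB.
U+0AB5: 3-byte form → E0 AA B5.
U+F957: 3-byte form → EF A5 97.
U+037E: 2-byte form → CD BE.
U+E2F53: 4-byte form → F3 A2 BD 93.
U+10F68C: 4-byte form → F4 8F 9A 8C.
U+0139: 2-byte form → C4 B9.
U+1103: 3-byte form → E1 84 83.
U+AAAE5: 4-byte form → F2 AA AB A5.
Concatenated (29 bytes): F0 9F 9A AB E0 AA B5 EF A5 97 CD BE F3 A2 BD 93 F4 8F 9A 8C C4 B9 E1 84 83 F2 AA AB A5.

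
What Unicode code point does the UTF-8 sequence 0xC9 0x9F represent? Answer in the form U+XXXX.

Leading byte 0xC9 = 11001001 matches 110xxxxx → 2-byte sequence.
Byte 1: 0xC9 = 11001001, payload 01001 (5 bits).
Byte 2: 0x9F = 10011111 (10xxxxxx ✓), payload 011111.
Concatenate: 01001011111 = 0x25F (11 bits → U+025F).

U+025F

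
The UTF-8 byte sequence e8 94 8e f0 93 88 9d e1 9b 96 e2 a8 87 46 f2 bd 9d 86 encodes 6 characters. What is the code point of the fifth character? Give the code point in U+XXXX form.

Offset 0: leading byte 0xE8 = 11101000 → 3-byte char #1 = E8 94 8E.
Offset 3: leading byte 0xF0 = 11110000 → 4-byte char #2 = F0 93 88 9D.
Offset 7: leading byte 0xE1 = 11100001 → 3-byte char #3 = E1 9B 96.
Offset 10: leading byte 0xE2 = 11100010 → 3-byte char #4 = E2 A8 87.
Offset 13: leading byte 0x46 = 01000110 → 1-byte char #5 = 46.
Leading byte 0x46 = 01000110 matches 0xxxxxxx → 1-byte sequence.
Byte 1: 0x46 = 01000110, payload 1000110 (7 bits).
Concatenate: 1000110 = 0x46 (7 bits → U+0046).

U+0046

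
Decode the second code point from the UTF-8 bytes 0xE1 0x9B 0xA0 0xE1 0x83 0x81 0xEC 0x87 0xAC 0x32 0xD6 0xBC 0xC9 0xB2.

Offset 0: leading byte 0xE1 = 11100001 → 3-byte char #1 = E1 9B A0.
Offset 3: leading byte 0xE1 = 11100001 → 3-byte char #2 = E1 83 81.
Leading byte 0xE1 = 11100001 matches 1110xxxx → 3-byte sequence.
Byte 1: 0xE1 = 11100001, payload 0001 (4 bits).
Byte 2: 0x83 = 10000011 (10xxxxxx ✓), payload 000011.
Byte 3: 0x81 = 10000001 (10xxxxxx ✓), payload 000001.
Concatenate: 0001000011000001 = 0x10C1 (16 bits → U+10C1).

U+10C1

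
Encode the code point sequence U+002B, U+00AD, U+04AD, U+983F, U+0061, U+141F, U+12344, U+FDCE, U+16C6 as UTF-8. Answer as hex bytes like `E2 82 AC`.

U+002B: 1-byte form → 2B.
U+00AD: 2-byte form → C2 AD.
U+04AD: 2-byte form → D2 AD.
U+983F: 3-byte form → E9 A0 BF.
U+0061: 1-byte form → 61.
U+141F: 3-byte form → E1 90 9F.
U+12344: 4-byte form → F0 92 8D 84.
U+FDCE: 3-byte form → EF B7 8E.
U+16C6: 3-byte form → E1 9B 86.
Concatenated (22 bytes): 2B C2 AD D2 AD E9 A0 BF 61 E1 90 9F F0 92 8D 84 EF B7 8E E1 9B 86.

2B C2 AD D2 AD E9 A0 BF 61 E1 90 9F F0 92 8D 84 EF B7 8E E1 9B 86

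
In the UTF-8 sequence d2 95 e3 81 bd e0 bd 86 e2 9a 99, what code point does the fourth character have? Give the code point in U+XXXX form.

Offset 0: leading byte 0xD2 = 11010010 → 2-byte char #1 = D2 95.
Offset 2: leading byte 0xE3 = 11100011 → 3-byte char #2 = E3 81 BD.
Offset 5: leading byte 0xE0 = 11100000 → 3-byte char #3 = E0 BD 86.
Offset 8: leading byte 0xE2 = 11100010 → 3-byte char #4 = E2 9A 99.
Leading byte 0xE2 = 11100010 matches 1110xxxx → 3-byte sequence.
Byte 1: 0xE2 = 11100010, payload 0010 (4 bits).
Byte 2: 0x9A = 10011010 (10xxxxxx ✓), payload 011010.
Byte 3: 0x99 = 10011001 (10xxxxxx ✓), payload 011001.
Concatenate: 0010011010011001 = 0x2699 (16 bits → U+2699).

U+2699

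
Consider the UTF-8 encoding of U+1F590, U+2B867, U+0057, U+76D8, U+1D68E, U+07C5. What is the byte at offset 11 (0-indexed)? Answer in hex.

0x98

U+1F590 → 4-byte form F0 9F 96 90 at offsets 0–3.
U+2B867 → 4-byte form F0 AB A1 A7 at offsets 4–7.
U+0057 → 1-byte form 57 at offsets 8–8.
U+76D8 → 3-byte form E7 9B 98 at offsets 9–11.
Offset 11 falls in char 4's range; it's byte 3 of E7 9B 98 = 0x98.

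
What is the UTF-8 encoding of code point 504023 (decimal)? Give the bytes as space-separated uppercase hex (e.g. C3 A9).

F1 BB 83 97

U+7B0D7 = 0x7B0D7 = 504023 decimal. In range U+10000–U+10FFFF → 4-byte form: 11110xxx 10xxxxxx 10xxxxxx 10xxxxxx.
Binary (21 bits): 001111011000011010111.
Split 3+6+6+6: 001 | 111011 | 000011 | 010111.
Byte 1: 11110001 = 0xF1.
Byte 2: 10111011 = 0xBB.
Byte 3: 10000011 = 0x83.
Byte 4: 10010111 = 0x97.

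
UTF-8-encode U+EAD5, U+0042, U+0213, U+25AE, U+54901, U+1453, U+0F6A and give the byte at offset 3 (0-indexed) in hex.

U+EAD5 → 3-byte form EE AB 95 at offsets 0–2.
U+0042 → 1-byte form 42 at offsets 3–3.
Offset 3 falls in char 2's range; it's byte 1 of 42 = 0x42.

0x42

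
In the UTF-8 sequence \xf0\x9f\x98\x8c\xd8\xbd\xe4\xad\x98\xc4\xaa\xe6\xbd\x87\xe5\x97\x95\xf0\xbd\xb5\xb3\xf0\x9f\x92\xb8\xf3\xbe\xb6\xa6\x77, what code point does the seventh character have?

U+3DD73

Offset 0: leading byte 0xF0 = 11110000 → 4-byte char #1 = F0 9F 98 8C.
Offset 4: leading byte 0xD8 = 11011000 → 2-byte char #2 = D8 BD.
Offset 6: leading byte 0xE4 = 11100100 → 3-byte char #3 = E4 AD 98.
Offset 9: leading byte 0xC4 = 11000100 → 2-byte char #4 = C4 AA.
Offset 11: leading byte 0xE6 = 11100110 → 3-byte char #5 = E6 BD 87.
Offset 14: leading byte 0xE5 = 11100101 → 3-byte char #6 = E5 97 95.
Offset 17: leading byte 0xF0 = 11110000 → 4-byte char #7 = F0 BD B5 B3.
Leading byte 0xF0 = 11110000 matches 11110xxx → 4-byte sequence.
Byte 1: 0xF0 = 11110000, payload 000 (3 bits).
Byte 2: 0xBD = 10111101 (10xxxxxx ✓), payload 111101.
Byte 3: 0xB5 = 10110101 (10xxxxxx ✓), payload 110101.
Byte 4: 0xB3 = 10110011 (10xxxxxx ✓), payload 110011.
Concatenate: 000111101110101110011 = 0x3DD73 (21 bits → U+3DD73).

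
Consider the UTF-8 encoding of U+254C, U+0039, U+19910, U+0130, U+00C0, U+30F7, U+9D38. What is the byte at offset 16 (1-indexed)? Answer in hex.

0xE9

1-indexed offset 16 is 0-indexed offset 15.
U+254C → 3-byte form E2 95 8C at offsets 0–2.
U+0039 → 1-byte form 39 at offsets 3–3.
U+19910 → 4-byte form F0 99 A4 90 at offsets 4–7.
U+0130 → 2-byte form C4 B0 at offsets 8–9.
U+00C0 → 2-byte form C3 80 at offsets 10–11.
U+30F7 → 3-byte form E3 83 B7 at offsets 12–14.
U+9D38 → 3-byte form E9 B4 B8 at offsets 15–17.
Offset 15 falls in char 7's range; it's byte 1 of E9 B4 B8 = 0xE9.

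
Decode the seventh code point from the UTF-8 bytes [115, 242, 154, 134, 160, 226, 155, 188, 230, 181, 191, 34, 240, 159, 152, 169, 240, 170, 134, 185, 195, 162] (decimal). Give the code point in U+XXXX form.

Offset 0: leading byte 0x73 = 01110011 → 1-byte char #1 = 73.
Offset 1: leading byte 0xF2 = 11110010 → 4-byte char #2 = F2 9A 86 A0.
Offset 5: leading byte 0xE2 = 11100010 → 3-byte char #3 = E2 9B BC.
Offset 8: leading byte 0xE6 = 11100110 → 3-byte char #4 = E6 B5 BF.
Offset 11: leading byte 0x22 = 00100010 → 1-byte char #5 = 22.
Offset 12: leading byte 0xF0 = 11110000 → 4-byte char #6 = F0 9F 98 A9.
Offset 16: leading byte 0xF0 = 11110000 → 4-byte char #7 = F0 AA 86 B9.
Leading byte 0xF0 = 11110000 matches 11110xxx → 4-byte sequence.
Byte 1: 0xF0 = 11110000, payload 000 (3 bits).
Byte 2: 0xAA = 10101010 (10xxxxxx ✓), payload 101010.
Byte 3: 0x86 = 10000110 (10xxxxxx ✓), payload 000110.
Byte 4: 0xB9 = 10111001 (10xxxxxx ✓), payload 111001.
Concatenate: 000101010000110111001 = 0x2A1B9 (21 bits → U+2A1B9).

U+2A1B9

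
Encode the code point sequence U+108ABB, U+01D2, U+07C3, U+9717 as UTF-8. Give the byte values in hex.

F4 88 AA BB C7 92 DF 83 E9 9C 97

U+108ABB: 4-byte form → F4 88 AA BB.
U+01D2: 2-byte form → C7 92.
U+07C3: 2-byte form → DF 83.
U+9717: 3-byte form → E9 9C 97.
Concatenated (11 bytes): F4 88 AA BB C7 92 DF 83 E9 9C 97.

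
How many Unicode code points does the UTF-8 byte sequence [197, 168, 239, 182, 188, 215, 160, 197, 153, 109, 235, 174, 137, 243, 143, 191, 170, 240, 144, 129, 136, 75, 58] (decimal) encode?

Byte at offset 0: 0xC5 = 11000101 → 2-byte char (#1). Advance 2.
Byte at offset 2: 0xEF = 11101111 → 3-byte char (#2). Advance 3.
Byte at offset 5: 0xD7 = 11010111 → 2-byte char (#3). Advance 2.
Byte at offset 7: 0xC5 = 11000101 → 2-byte char (#4). Advance 2.
Byte at offset 9: 0x6D = 01101101 → 1-byte char (#5). Advance 1.
Byte at offset 10: 0xEB = 11101011 → 3-byte char (#6). Advance 3.
Byte at offset 13: 0xF3 = 11110011 → 4-byte char (#7). Advance 4.
Byte at offset 17: 0xF0 = 11110000 → 4-byte char (#8). Advance 4.
Byte at offset 21: 0x4B = 01001011 → 1-byte char (#9). Advance 1.
Byte at offset 22: 0x3A = 00111010 → 1-byte char (#10). Advance 1.
Reached end at offset 23 after 10 code points.

10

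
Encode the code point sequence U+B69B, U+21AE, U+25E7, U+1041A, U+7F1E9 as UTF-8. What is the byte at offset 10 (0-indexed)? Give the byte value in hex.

0x90

U+B69B → 3-byte form EB 9A 9B at offsets 0–2.
U+21AE → 3-byte form E2 86 AE at offsets 3–5.
U+25E7 → 3-byte form E2 97 A7 at offsets 6–8.
U+1041A → 4-byte form F0 90 90 9A at offsets 9–12.
Offset 10 falls in char 4's range; it's byte 2 of F0 90 90 9A = 0x90.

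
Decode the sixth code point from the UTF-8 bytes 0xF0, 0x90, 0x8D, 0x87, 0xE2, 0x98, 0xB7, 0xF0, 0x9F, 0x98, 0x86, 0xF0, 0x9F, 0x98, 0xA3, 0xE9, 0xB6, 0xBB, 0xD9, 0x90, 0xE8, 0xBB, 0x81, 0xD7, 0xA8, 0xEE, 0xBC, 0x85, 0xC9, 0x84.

Offset 0: leading byte 0xF0 = 11110000 → 4-byte char #1 = F0 90 8D 87.
Offset 4: leading byte 0xE2 = 11100010 → 3-byte char #2 = E2 98 B7.
Offset 7: leading byte 0xF0 = 11110000 → 4-byte char #3 = F0 9F 98 86.
Offset 11: leading byte 0xF0 = 11110000 → 4-byte char #4 = F0 9F 98 A3.
Offset 15: leading byte 0xE9 = 11101001 → 3-byte char #5 = E9 B6 BB.
Offset 18: leading byte 0xD9 = 11011001 → 2-byte char #6 = D9 90.
Leading byte 0xD9 = 11011001 matches 110xxxxx → 2-byte sequence.
Byte 1: 0xD9 = 11011001, payload 11001 (5 bits).
Byte 2: 0x90 = 10010000 (10xxxxxx ✓), payload 010000.
Concatenate: 11001010000 = 0x650 (11 bits → U+0650).

U+0650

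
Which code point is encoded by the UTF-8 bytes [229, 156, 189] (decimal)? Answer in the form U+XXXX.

Leading byte 0xE5 = 11100101 matches 1110xxxx → 3-byte sequence.
Byte 1: 0xE5 = 11100101, payload 0101 (4 bits).
Byte 2: 0x9C = 10011100 (10xxxxxx ✓), payload 011100.
Byte 3: 0xBD = 10111101 (10xxxxxx ✓), payload 111101.
Concatenate: 0101011100111101 = 0x573D (16 bits → U+573D).

U+573D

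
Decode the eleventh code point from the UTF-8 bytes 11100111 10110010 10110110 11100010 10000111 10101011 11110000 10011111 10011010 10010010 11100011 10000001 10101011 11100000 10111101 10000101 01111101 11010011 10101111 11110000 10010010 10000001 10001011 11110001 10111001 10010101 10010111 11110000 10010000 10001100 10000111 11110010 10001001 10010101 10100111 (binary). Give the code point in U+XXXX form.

U+89567

Offset 0: leading byte 0xE7 = 11100111 → 3-byte char #1 = E7 B2 B6.
Offset 3: leading byte 0xE2 = 11100010 → 3-byte char #2 = E2 87 AB.
Offset 6: leading byte 0xF0 = 11110000 → 4-byte char #3 = F0 9F 9A 92.
Offset 10: leading byte 0xE3 = 11100011 → 3-byte char #4 = E3 81 AB.
Offset 13: leading byte 0xE0 = 11100000 → 3-byte char #5 = E0 BD 85.
Offset 16: leading byte 0x7D = 01111101 → 1-byte char #6 = 7D.
Offset 17: leading byte 0xD3 = 11010011 → 2-byte char #7 = D3 AF.
Offset 19: leading byte 0xF0 = 11110000 → 4-byte char #8 = F0 92 81 8B.
Offset 23: leading byte 0xF1 = 11110001 → 4-byte char #9 = F1 B9 95 97.
Offset 27: leading byte 0xF0 = 11110000 → 4-byte char #10 = F0 90 8C 87.
Offset 31: leading byte 0xF2 = 11110010 → 4-byte char #11 = F2 89 95 A7.
Leading byte 0xF2 = 11110010 matches 11110xxx → 4-byte sequence.
Byte 1: 0xF2 = 11110010, payload 010 (3 bits).
Byte 2: 0x89 = 10001001 (10xxxxxx ✓), payload 001001.
Byte 3: 0x95 = 10010101 (10xxxxxx ✓), payload 010101.
Byte 4: 0xA7 = 10100111 (10xxxxxx ✓), payload 100111.
Concatenate: 010001001010101100111 = 0x89567 (21 bits → U+89567).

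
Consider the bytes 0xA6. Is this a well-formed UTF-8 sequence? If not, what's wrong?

invalid (continuation byte with no leading byte)

Byte 0xA6 = 10100110 has the form 10xxxxxx — a continuation byte — but there is no preceding leading byte.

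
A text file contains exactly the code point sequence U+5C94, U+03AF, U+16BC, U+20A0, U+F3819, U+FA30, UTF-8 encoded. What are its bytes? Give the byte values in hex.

E5 B2 94 CE AF E1 9A BC E2 82 A0 F3 B3 A0 99 EF A8 B0

U+5C94: 3-byte form → E5 B2 94.
U+03AF: 2-byte form → CE AF.
U+16BC: 3-byte form → E1 9A BC.
U+20A0: 3-byte form → E2 82 A0.
U+F3819: 4-byte form → F3 B3 A0 99.
U+FA30: 3-byte form → EF A8 B0.
Concatenated (18 bytes): E5 B2 94 CE AF E1 9A BC E2 82 A0 F3 B3 A0 99 EF A8 B0.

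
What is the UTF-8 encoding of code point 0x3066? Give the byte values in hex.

E3 81 A6

U+3066 = 0x3066 = 12390 decimal. In range U+0800–U+FFFF → 3-byte form: 1110xxxx 10xxxxxx 10xxxxxx.
Binary (16 bits): 0011000001100110.
Split 4+6+6: 0011 | 000001 | 100110.
Byte 1: 11100011 = 0xE3.
Byte 2: 10000001 = 0x81.
Byte 3: 10100110 = 0xA6.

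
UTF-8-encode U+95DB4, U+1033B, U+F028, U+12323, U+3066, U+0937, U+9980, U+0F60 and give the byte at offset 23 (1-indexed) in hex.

0xA6

1-indexed offset 23 is 0-indexed offset 22.
U+95DB4 → 4-byte form F2 95 B6 B4 at offsets 0–3.
U+1033B → 4-byte form F0 90 8C BB at offsets 4–7.
U+F028 → 3-byte form EF 80 A8 at offsets 8–10.
U+12323 → 4-byte form F0 92 8C A3 at offsets 11–14.
U+3066 → 3-byte form E3 81 A6 at offsets 15–17.
U+0937 → 3-byte form E0 A4 B7 at offsets 18–20.
U+9980 → 3-byte form E9 A6 80 at offsets 21–23.
Offset 22 falls in char 7's range; it's byte 2 of E9 A6 80 = 0xA6.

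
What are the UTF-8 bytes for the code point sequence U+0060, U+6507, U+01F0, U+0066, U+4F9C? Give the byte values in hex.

U+0060: 1-byte form → 60.
U+6507: 3-byte form → E6 94 87.
U+01F0: 2-byte form → C7 B0.
U+0066: 1-byte form → 66.
U+4F9C: 3-byte form → E4 BE 9C.
Concatenated (10 bytes): 60 E6 94 87 C7 B0 66 E4 BE 9C.

60 E6 94 87 C7 B0 66 E4 BE 9C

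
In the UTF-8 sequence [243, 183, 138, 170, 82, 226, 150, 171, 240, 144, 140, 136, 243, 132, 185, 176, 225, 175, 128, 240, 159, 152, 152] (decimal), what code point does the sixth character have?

Offset 0: leading byte 0xF3 = 11110011 → 4-byte char #1 = F3 B7 8A AA.
Offset 4: leading byte 0x52 = 01010010 → 1-byte char #2 = 52.
Offset 5: leading byte 0xE2 = 11100010 → 3-byte char #3 = E2 96 AB.
Offset 8: leading byte 0xF0 = 11110000 → 4-byte char #4 = F0 90 8C 88.
Offset 12: leading byte 0xF3 = 11110011 → 4-byte char #5 = F3 84 B9 B0.
Offset 16: leading byte 0xE1 = 11100001 → 3-byte char #6 = E1 AF 80.
Leading byte 0xE1 = 11100001 matches 1110xxxx → 3-byte sequence.
Byte 1: 0xE1 = 11100001, payload 0001 (4 bits).
Byte 2: 0xAF = 10101111 (10xxxxxx ✓), payload 101111.
Byte 3: 0x80 = 10000000 (10xxxxxx ✓), payload 000000.
Concatenate: 0001101111000000 = 0x1BC0 (16 bits → U+1BC0).

U+1BC0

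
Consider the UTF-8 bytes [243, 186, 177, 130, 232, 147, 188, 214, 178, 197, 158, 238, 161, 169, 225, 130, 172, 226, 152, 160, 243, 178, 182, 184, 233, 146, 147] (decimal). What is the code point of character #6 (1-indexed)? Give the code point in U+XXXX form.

Offset 0: leading byte 0xF3 = 11110011 → 4-byte char #1 = F3 BA B1 82.
Offset 4: leading byte 0xE8 = 11101000 → 3-byte char #2 = E8 93 BC.
Offset 7: leading byte 0xD6 = 11010110 → 2-byte char #3 = D6 B2.
Offset 9: leading byte 0xC5 = 11000101 → 2-byte char #4 = C5 9E.
Offset 11: leading byte 0xEE = 11101110 → 3-byte char #5 = EE A1 A9.
Offset 14: leading byte 0xE1 = 11100001 → 3-byte char #6 = E1 82 AC.
Leading byte 0xE1 = 11100001 matches 1110xxxx → 3-byte sequence.
Byte 1: 0xE1 = 11100001, payload 0001 (4 bits).
Byte 2: 0x82 = 10000010 (10xxxxxx ✓), payload 000010.
Byte 3: 0xAC = 10101100 (10xxxxxx ✓), payload 101100.
Concatenate: 0001000010101100 = 0x10AC (16 bits → U+10AC).

U+10AC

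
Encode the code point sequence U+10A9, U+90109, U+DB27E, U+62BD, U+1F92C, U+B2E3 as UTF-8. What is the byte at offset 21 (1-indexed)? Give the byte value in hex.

0xA3

1-indexed offset 21 is 0-indexed offset 20.
U+10A9 → 3-byte form E1 82 A9 at offsets 0–2.
U+90109 → 4-byte form F2 90 84 89 at offsets 3–6.
U+DB27E → 4-byte form F3 9B 89 BE at offsets 7–10.
U+62BD → 3-byte form E6 8A BD at offsets 11–13.
U+1F92C → 4-byte form F0 9F A4 AC at offsets 14–17.
U+B2E3 → 3-byte form EB 8B A3 at offsets 18–20.
Offset 20 falls in char 6's range; it's byte 3 of EB 8B A3 = 0xA3.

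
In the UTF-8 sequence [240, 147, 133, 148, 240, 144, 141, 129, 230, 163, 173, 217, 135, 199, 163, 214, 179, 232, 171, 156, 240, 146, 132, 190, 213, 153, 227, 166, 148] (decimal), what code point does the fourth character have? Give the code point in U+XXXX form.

U+0647

Offset 0: leading byte 0xF0 = 11110000 → 4-byte char #1 = F0 93 85 94.
Offset 4: leading byte 0xF0 = 11110000 → 4-byte char #2 = F0 90 8D 81.
Offset 8: leading byte 0xE6 = 11100110 → 3-byte char #3 = E6 A3 AD.
Offset 11: leading byte 0xD9 = 11011001 → 2-byte char #4 = D9 87.
Leading byte 0xD9 = 11011001 matches 110xxxxx → 2-byte sequence.
Byte 1: 0xD9 = 11011001, payload 11001 (5 bits).
Byte 2: 0x87 = 10000111 (10xxxxxx ✓), payload 000111.
Concatenate: 11001000111 = 0x647 (11 bits → U+0647).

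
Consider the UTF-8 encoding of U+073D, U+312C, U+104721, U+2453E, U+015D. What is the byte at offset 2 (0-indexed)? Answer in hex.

0xE3

U+073D → 2-byte form DC BD at offsets 0–1.
U+312C → 3-byte form E3 84 AC at offsets 2–4.
Offset 2 falls in char 2's range; it's byte 1 of E3 84 AC = 0xE3.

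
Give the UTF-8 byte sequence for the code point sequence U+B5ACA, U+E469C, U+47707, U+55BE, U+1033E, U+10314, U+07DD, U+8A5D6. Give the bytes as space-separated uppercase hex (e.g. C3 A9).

U+B5ACA: 4-byte form → F2 B5 AB 8A.
U+E469C: 4-byte form → F3 A4 9A 9C.
U+47707: 4-byte form → F1 87 9C 87.
U+55BE: 3-byte form → E5 96 BE.
U+1033E: 4-byte form → F0 90 8C BE.
U+10314: 4-byte form → F0 90 8C 94.
U+07DD: 2-byte form → DF 9D.
U+8A5D6: 4-byte form → F2 8A 97 96.
Concatenated (29 bytes): F2 B5 AB 8A F3 A4 9A 9C F1 87 9C 87 E5 96 BE F0 90 8C BE F0 90 8C 94 DF 9D F2 8A 97 96.

F2 B5 AB 8A F3 A4 9A 9C F1 87 9C 87 E5 96 BE F0 90 8C BE F0 90 8C 94 DF 9D F2 8A 97 96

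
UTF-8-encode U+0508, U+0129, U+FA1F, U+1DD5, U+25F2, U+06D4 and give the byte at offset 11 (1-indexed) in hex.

0xE2

1-indexed offset 11 is 0-indexed offset 10.
U+0508 → 2-byte form D4 88 at offsets 0–1.
U+0129 → 2-byte form C4 A9 at offsets 2–3.
U+FA1F → 3-byte form EF A8 9F at offsets 4–6.
U+1DD5 → 3-byte form E1 B7 95 at offsets 7–9.
U+25F2 → 3-byte form E2 97 B2 at offsets 10–12.
Offset 10 falls in char 5's range; it's byte 1 of E2 97 B2 = 0xE2.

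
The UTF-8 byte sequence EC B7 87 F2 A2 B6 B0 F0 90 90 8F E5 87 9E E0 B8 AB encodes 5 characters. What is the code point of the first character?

Offset 0: leading byte 0xEC = 11101100 → 3-byte char #1 = EC B7 87.
Leading byte 0xEC = 11101100 matches 1110xxxx → 3-byte sequence.
Byte 1: 0xEC = 11101100, payload 1100 (4 bits).
Byte 2: 0xB7 = 10110111 (10xxxxxx ✓), payload 110111.
Byte 3: 0x87 = 10000111 (10xxxxxx ✓), payload 000111.
Concatenate: 1100110111000111 = 0xCDC7 (16 bits → U+CDC7).

U+CDC7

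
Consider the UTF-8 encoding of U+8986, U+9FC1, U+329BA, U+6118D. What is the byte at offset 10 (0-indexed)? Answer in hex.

U+8986 → 3-byte form E8 A6 86 at offsets 0–2.
U+9FC1 → 3-byte form E9 BF 81 at offsets 3–5.
U+329BA → 4-byte form F0 B2 A6 BA at offsets 6–9.
U+6118D → 4-byte form F1 A1 86 8D at offsets 10–13.
Offset 10 falls in char 4's range; it's byte 1 of F1 A1 86 8D = 0xF1.

0xF1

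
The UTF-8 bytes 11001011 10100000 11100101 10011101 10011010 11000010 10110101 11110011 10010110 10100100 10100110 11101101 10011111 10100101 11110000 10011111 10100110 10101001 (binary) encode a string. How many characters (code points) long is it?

Byte at offset 0: 0xCB = 11001011 → 2-byte char (#1). Advance 2.
Byte at offset 2: 0xE5 = 11100101 → 3-byte char (#2). Advance 3.
Byte at offset 5: 0xC2 = 11000010 → 2-byte char (#3). Advance 2.
Byte at offset 7: 0xF3 = 11110011 → 4-byte char (#4). Advance 4.
Byte at offset 11: 0xED = 11101101 → 3-byte char (#5). Advance 3.
Byte at offset 14: 0xF0 = 11110000 → 4-byte char (#6). Advance 4.
Reached end at offset 18 after 6 code points.

6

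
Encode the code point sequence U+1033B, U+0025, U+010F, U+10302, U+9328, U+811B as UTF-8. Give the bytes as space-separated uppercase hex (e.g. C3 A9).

U+1033B: 4-byte form → F0 90 8C BB.
U+0025: 1-byte form → 25.
U+010F: 2-byte form → C4 8F.
U+10302: 4-byte form → F0 90 8C 82.
U+9328: 3-byte form → E9 8C A8.
U+811B: 3-byte form → E8 84 9B.
Concatenated (17 bytes): F0 90 8C BB 25 C4 8F F0 90 8C 82 E9 8C A8 E8 84 9B.

F0 90 8C BB 25 C4 8F F0 90 8C 82 E9 8C A8 E8 84 9B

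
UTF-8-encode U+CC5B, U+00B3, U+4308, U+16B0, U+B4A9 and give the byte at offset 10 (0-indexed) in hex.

0xB0

U+CC5B → 3-byte form EC B1 9B at offsets 0–2.
U+00B3 → 2-byte form C2 B3 at offsets 3–4.
U+4308 → 3-byte form E4 8C 88 at offsets 5–7.
U+16B0 → 3-byte form E1 9A B0 at offsets 8–10.
Offset 10 falls in char 4's range; it's byte 3 of E1 9A B0 = 0xB0.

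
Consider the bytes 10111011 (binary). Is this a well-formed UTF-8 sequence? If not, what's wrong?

invalid (continuation byte with no leading byte)

Byte 0xBB = 10111011 has the form 10xxxxxx — a continuation byte — but there is no preceding leading byte.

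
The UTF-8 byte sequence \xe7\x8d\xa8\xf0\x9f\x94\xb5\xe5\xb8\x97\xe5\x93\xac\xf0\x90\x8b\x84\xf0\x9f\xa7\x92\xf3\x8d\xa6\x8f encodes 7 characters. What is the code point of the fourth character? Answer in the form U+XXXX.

U+54EC

Offset 0: leading byte 0xE7 = 11100111 → 3-byte char #1 = E7 8D A8.
Offset 3: leading byte 0xF0 = 11110000 → 4-byte char #2 = F0 9F 94 B5.
Offset 7: leading byte 0xE5 = 11100101 → 3-byte char #3 = E5 B8 97.
Offset 10: leading byte 0xE5 = 11100101 → 3-byte char #4 = E5 93 AC.
Leading byte 0xE5 = 11100101 matches 1110xxxx → 3-byte sequence.
Byte 1: 0xE5 = 11100101, payload 0101 (4 bits).
Byte 2: 0x93 = 10010011 (10xxxxxx ✓), payload 010011.
Byte 3: 0xAC = 10101100 (10xxxxxx ✓), payload 101100.
Concatenate: 0101010011101100 = 0x54EC (16 bits → U+54EC).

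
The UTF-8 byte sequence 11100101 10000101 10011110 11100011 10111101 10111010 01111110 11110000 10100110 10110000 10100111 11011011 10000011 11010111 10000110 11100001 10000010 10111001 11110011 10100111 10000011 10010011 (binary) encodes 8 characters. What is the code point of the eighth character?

U+E70D3

Offset 0: leading byte 0xE5 = 11100101 → 3-byte char #1 = E5 85 9E.
Offset 3: leading byte 0xE3 = 11100011 → 3-byte char #2 = E3 BD BA.
Offset 6: leading byte 0x7E = 01111110 → 1-byte char #3 = 7E.
Offset 7: leading byte 0xF0 = 11110000 → 4-byte char #4 = F0 A6 B0 A7.
Offset 11: leading byte 0xDB = 11011011 → 2-byte char #5 = DB 83.
Offset 13: leading byte 0xD7 = 11010111 → 2-byte char #6 = D7 86.
Offset 15: leading byte 0xE1 = 11100001 → 3-byte char #7 = E1 82 B9.
Offset 18: leading byte 0xF3 = 11110011 → 4-byte char #8 = F3 A7 83 93.
Leading byte 0xF3 = 11110011 matches 11110xxx → 4-byte sequence.
Byte 1: 0xF3 = 11110011, payload 011 (3 bits).
Byte 2: 0xA7 = 10100111 (10xxxxxx ✓), payload 100111.
Byte 3: 0x83 = 10000011 (10xxxxxx ✓), payload 000011.
Byte 4: 0x93 = 10010011 (10xxxxxx ✓), payload 010011.
Concatenate: 011100111000011010011 = 0xE70D3 (21 bits → U+E70D3).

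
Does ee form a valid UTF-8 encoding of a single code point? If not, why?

Leading byte 0xEE = 11101110 → 3-byte form, but only 1 byte is present.

invalid (sequence truncated)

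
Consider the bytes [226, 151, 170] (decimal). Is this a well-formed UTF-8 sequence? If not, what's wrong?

valid

Leading byte 0xE2 = 11100010 → 3-byte form.
Continuation bytes 0x97=10010111, 0xAA=10101010 all match 10xxxxxx.
Decoded value 0x25EA is ≥ 0x800 (shortest form) and not a surrogate.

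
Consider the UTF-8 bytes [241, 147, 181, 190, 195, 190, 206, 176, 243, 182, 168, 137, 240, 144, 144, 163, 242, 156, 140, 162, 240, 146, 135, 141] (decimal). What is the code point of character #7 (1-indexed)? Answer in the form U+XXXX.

Offset 0: leading byte 0xF1 = 11110001 → 4-byte char #1 = F1 93 B5 BE.
Offset 4: leading byte 0xC3 = 11000011 → 2-byte char #2 = C3 BE.
Offset 6: leading byte 0xCE = 11001110 → 2-byte char #3 = CE B0.
Offset 8: leading byte 0xF3 = 11110011 → 4-byte char #4 = F3 B6 A8 89.
Offset 12: leading byte 0xF0 = 11110000 → 4-byte char #5 = F0 90 90 A3.
Offset 16: leading byte 0xF2 = 11110010 → 4-byte char #6 = F2 9C 8C A2.
Offset 20: leading byte 0xF0 = 11110000 → 4-byte char #7 = F0 92 87 8D.
Leading byte 0xF0 = 11110000 matches 11110xxx → 4-byte sequence.
Byte 1: 0xF0 = 11110000, payload 000 (3 bits).
Byte 2: 0x92 = 10010010 (10xxxxxx ✓), payload 010010.
Byte 3: 0x87 = 10000111 (10xxxxxx ✓), payload 000111.
Byte 4: 0x8D = 10001101 (10xxxxxx ✓), payload 001101.
Concatenate: 000010010000111001101 = 0x121CD (21 bits → U+121CD).

U+121CD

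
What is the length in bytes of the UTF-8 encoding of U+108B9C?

4

U+108B9C = 0x108B9C. UTF-8 uses 1 byte below 0x80, 2 below 0x800, 3 below 0x10000, 4 up to 0x10FFFF. 0x108B9C is in U+10000–U+10FFFF → 4 bytes.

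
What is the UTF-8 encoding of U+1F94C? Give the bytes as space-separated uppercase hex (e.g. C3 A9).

U+1F94C = 0x1F94C = 129356 decimal. In range U+10000–U+10FFFF → 4-byte form: 11110xxx 10xxxxxx 10xxxxxx 10xxxxxx.
Binary (21 bits): 000011111100101001100.
Split 3+6+6+6: 000 | 011111 | 100101 | 001100.
Byte 1: 11110000 = 0xF0.
Byte 2: 10011111 = 0x9F.
Byte 3: 10100101 = 0xA5.
Byte 4: 10001100 = 0x8C.

F0 9F A5 8C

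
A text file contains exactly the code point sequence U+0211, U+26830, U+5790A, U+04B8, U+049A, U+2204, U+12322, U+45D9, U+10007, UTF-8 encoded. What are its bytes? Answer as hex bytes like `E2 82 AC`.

U+0211: 2-byte form → C8 91.
U+26830: 4-byte form → F0 A6 A0 B0.
U+5790A: 4-byte form → F1 97 A4 8A.
U+04B8: 2-byte form → D2 B8.
U+049A: 2-byte form → D2 9A.
U+2204: 3-byte form → E2 88 84.
U+12322: 4-byte form → F0 92 8C A2.
U+45D9: 3-byte form → E4 97 99.
U+10007: 4-byte form → F0 90 80 87.
Concatenated (28 bytes): C8 91 F0 A6 A0 B0 F1 97 A4 8A D2 B8 D2 9A E2 88 84 F0 92 8C A2 E4 97 99 F0 90 80 87.

C8 91 F0 A6 A0 B0 F1 97 A4 8A D2 B8 D2 9A E2 88 84 F0 92 8C A2 E4 97 99 F0 90 80 87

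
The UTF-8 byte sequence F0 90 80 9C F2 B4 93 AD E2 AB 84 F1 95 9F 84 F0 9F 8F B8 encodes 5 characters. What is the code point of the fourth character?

Offset 0: leading byte 0xF0 = 11110000 → 4-byte char #1 = F0 90 80 9C.
Offset 4: leading byte 0xF2 = 11110010 → 4-byte char #2 = F2 B4 93 AD.
Offset 8: leading byte 0xE2 = 11100010 → 3-byte char #3 = E2 AB 84.
Offset 11: leading byte 0xF1 = 11110001 → 4-byte char #4 = F1 95 9F 84.
Leading byte 0xF1 = 11110001 matches 11110xxx → 4-byte sequence.
Byte 1: 0xF1 = 11110001, payload 001 (3 bits).
Byte 2: 0x95 = 10010101 (10xxxxxx ✓), payload 010101.
Byte 3: 0x9F = 10011111 (10xxxxxx ✓), payload 011111.
Byte 4: 0x84 = 10000100 (10xxxxxx ✓), payload 000100.
Concatenate: 001010101011111000100 = 0x557C4 (21 bits → U+557C4).

U+557C4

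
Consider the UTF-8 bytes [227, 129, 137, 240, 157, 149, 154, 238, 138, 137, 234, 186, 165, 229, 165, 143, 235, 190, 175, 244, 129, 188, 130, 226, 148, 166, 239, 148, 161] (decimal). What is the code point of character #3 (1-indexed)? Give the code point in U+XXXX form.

Offset 0: leading byte 0xE3 = 11100011 → 3-byte char #1 = E3 81 89.
Offset 3: leading byte 0xF0 = 11110000 → 4-byte char #2 = F0 9D 95 9A.
Offset 7: leading byte 0xEE = 11101110 → 3-byte char #3 = EE 8A 89.
Leading byte 0xEE = 11101110 matches 1110xxxx → 3-byte sequence.
Byte 1: 0xEE = 11101110, payload 1110 (4 bits).
Byte 2: 0x8A = 10001010 (10xxxxxx ✓), payload 001010.
Byte 3: 0x89 = 10001001 (10xxxxxx ✓), payload 001001.
Concatenate: 1110001010001001 = 0xE289 (16 bits → U+E289).

U+E289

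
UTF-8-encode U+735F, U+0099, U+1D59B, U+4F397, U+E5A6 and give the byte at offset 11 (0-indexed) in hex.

U+735F → 3-byte form E7 8D 9F at offsets 0–2.
U+0099 → 2-byte form C2 99 at offsets 3–4.
U+1D59B → 4-byte form F0 9D 96 9B at offsets 5–8.
U+4F397 → 4-byte form F1 8F 8E 97 at offsets 9–12.
Offset 11 falls in char 4's range; it's byte 3 of F1 8F 8E 97 = 0x8E.

0x8E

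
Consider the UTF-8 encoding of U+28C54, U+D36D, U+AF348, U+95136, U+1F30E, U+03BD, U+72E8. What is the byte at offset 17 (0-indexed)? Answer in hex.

U+28C54 → 4-byte form F0 A8 B1 94 at offsets 0–3.
U+D36D → 3-byte form ED 8D AD at offsets 4–6.
U+AF348 → 4-byte form F2 AF 8D 88 at offsets 7–10.
U+95136 → 4-byte form F2 95 84 B6 at offsets 11–14.
U+1F30E → 4-byte form F0 9F 8C 8E at offsets 15–18.
Offset 17 falls in char 5's range; it's byte 3 of F0 9F 8C 8E = 0x8C.

0x8C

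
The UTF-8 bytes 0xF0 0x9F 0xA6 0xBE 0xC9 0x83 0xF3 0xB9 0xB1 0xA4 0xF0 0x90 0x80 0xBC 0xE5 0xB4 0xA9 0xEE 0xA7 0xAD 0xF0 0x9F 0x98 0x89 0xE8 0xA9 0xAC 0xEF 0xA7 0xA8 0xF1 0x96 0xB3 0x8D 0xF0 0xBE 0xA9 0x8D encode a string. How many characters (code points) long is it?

11

Byte at offset 0: 0xF0 = 11110000 → 4-byte char (#1). Advance 4.
Byte at offset 4: 0xC9 = 11001001 → 2-byte char (#2). Advance 2.
Byte at offset 6: 0xF3 = 11110011 → 4-byte char (#3). Advance 4.
Byte at offset 10: 0xF0 = 11110000 → 4-byte char (#4). Advance 4.
Byte at offset 14: 0xE5 = 11100101 → 3-byte char (#5). Advance 3.
Byte at offset 17: 0xEE = 11101110 → 3-byte char (#6). Advance 3.
Byte at offset 20: 0xF0 = 11110000 → 4-byte char (#7). Advance 4.
Byte at offset 24: 0xE8 = 11101000 → 3-byte char (#8). Advance 3.
Byte at offset 27: 0xEF = 11101111 → 3-byte char (#9). Advance 3.
Byte at offset 30: 0xF1 = 11110001 → 4-byte char (#10). Advance 4.
Byte at offset 34: 0xF0 = 11110000 → 4-byte char (#11). Advance 4.
Reached end at offset 38 after 11 code points.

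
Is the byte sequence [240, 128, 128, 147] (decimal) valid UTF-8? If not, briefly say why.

invalid (overlong encoding)

Leading byte 0xF0 = 11110000 → 4-byte form.
Continuation bytes all match 10xxxxxx. Payload decodes to 0x13.
But 0x13 < 0x10000, the minimum for a 4-byte sequence — this is an overlong encoding.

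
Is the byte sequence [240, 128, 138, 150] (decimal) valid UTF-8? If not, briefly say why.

Leading byte 0xF0 = 11110000 → 4-byte form.
Continuation bytes all match 10xxxxxx. Payload decodes to 0x296.
But 0x296 < 0x10000, the minimum for a 4-byte sequence — this is an overlong encoding.

invalid (overlong encoding)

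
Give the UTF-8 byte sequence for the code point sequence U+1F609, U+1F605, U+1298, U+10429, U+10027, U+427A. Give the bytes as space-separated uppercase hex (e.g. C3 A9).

U+1F609: 4-byte form → F0 9F 98 89.
U+1F605: 4-byte form → F0 9F 98 85.
U+1298: 3-byte form → E1 8A 98.
U+10429: 4-byte form → F0 90 90 A9.
U+10027: 4-byte form → F0 90 80 A7.
U+427A: 3-byte form → E4 89 BA.
Concatenated (22 bytes): F0 9F 98 89 F0 9F 98 85 E1 8A 98 F0 90 90 A9 F0 90 80 A7 E4 89 BA.

F0 9F 98 89 F0 9F 98 85 E1 8A 98 F0 90 90 A9 F0 90 80 A7 E4 89 BA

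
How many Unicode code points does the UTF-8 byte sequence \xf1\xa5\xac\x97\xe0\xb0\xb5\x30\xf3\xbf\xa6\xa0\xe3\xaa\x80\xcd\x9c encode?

Byte at offset 0: 0xF1 = 11110001 → 4-byte char (#1). Advance 4.
Byte at offset 4: 0xE0 = 11100000 → 3-byte char (#2). Advance 3.
Byte at offset 7: 0x30 = 00110000 → 1-byte char (#3). Advance 1.
Byte at offset 8: 0xF3 = 11110011 → 4-byte char (#4). Advance 4.
Byte at offset 12: 0xE3 = 11100011 → 3-byte char (#5). Advance 3.
Byte at offset 15: 0xCD = 11001101 → 2-byte char (#6). Advance 2.
Reached end at offset 17 after 6 code points.

6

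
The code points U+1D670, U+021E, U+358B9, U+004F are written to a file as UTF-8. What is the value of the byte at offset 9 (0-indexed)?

0xB9

U+1D670 → 4-byte form F0 9D 99 B0 at offsets 0–3.
U+021E → 2-byte form C8 9E at offsets 4–5.
U+358B9 → 4-byte form F0 B5 A2 B9 at offsets 6–9.
Offset 9 falls in char 3's range; it's byte 4 of F0 B5 A2 B9 = 0xB9.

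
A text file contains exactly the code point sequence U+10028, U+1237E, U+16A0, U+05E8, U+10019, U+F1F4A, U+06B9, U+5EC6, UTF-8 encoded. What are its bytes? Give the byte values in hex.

U+10028: 4-byte form → F0 90 80 A8.
U+1237E: 4-byte form → F0 92 8D BE.
U+16A0: 3-byte form → E1 9A A0.
U+05E8: 2-byte form → D7 A8.
U+10019: 4-byte form → F0 90 80 99.
U+F1F4A: 4-byte form → F3 B1 BD 8A.
U+06B9: 2-byte form → DA B9.
U+5EC6: 3-byte form → E5 BB 86.
Concatenated (26 bytes): F0 90 80 A8 F0 92 8D BE E1 9A A0 D7 A8 F0 90 80 99 F3 B1 BD 8A DA B9 E5 BB 86.

F0 90 80 A8 F0 92 8D BE E1 9A A0 D7 A8 F0 90 80 99 F3 B1 BD 8A DA B9 E5 BB 86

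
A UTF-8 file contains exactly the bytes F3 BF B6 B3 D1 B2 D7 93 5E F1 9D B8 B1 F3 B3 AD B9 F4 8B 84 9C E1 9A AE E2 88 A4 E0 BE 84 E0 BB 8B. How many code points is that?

Byte at offset 0: 0xF3 = 11110011 → 4-byte char (#1). Advance 4.
Byte at offset 4: 0xD1 = 11010001 → 2-byte char (#2). Advance 2.
Byte at offset 6: 0xD7 = 11010111 → 2-byte char (#3). Advance 2.
Byte at offset 8: 0x5E = 01011110 → 1-byte char (#4). Advance 1.
Byte at offset 9: 0xF1 = 11110001 → 4-byte char (#5). Advance 4.
Byte at offset 13: 0xF3 = 11110011 → 4-byte char (#6). Advance 4.
Byte at offset 17: 0xF4 = 11110100 → 4-byte char (#7). Advance 4.
Byte at offset 21: 0xE1 = 11100001 → 3-byte char (#8). Advance 3.
Byte at offset 24: 0xE2 = 11100010 → 3-byte char (#9). Advance 3.
Byte at offset 27: 0xE0 = 11100000 → 3-byte char (#10). Advance 3.
Byte at offset 30: 0xE0 = 11100000 → 3-byte char (#11). Advance 3.
Reached end at offset 33 after 11 code points.

11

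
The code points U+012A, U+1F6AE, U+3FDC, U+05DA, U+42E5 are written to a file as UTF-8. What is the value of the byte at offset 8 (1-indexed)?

0xBF

1-indexed offset 8 is 0-indexed offset 7.
U+012A → 2-byte form C4 AA at offsets 0–1.
U+1F6AE → 4-byte form F0 9F 9A AE at offsets 2–5.
U+3FDC → 3-byte form E3 BF 9C at offsets 6–8.
Offset 7 falls in char 3's range; it's byte 2 of E3 BF 9C = 0xBF.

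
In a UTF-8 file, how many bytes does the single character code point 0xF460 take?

3

U+F460 = 0xF460. UTF-8 uses 1 byte below 0x80, 2 below 0x800, 3 below 0x10000, 4 up to 0x10FFFF. 0xF460 is in U+0800–U+FFFF → 3 bytes.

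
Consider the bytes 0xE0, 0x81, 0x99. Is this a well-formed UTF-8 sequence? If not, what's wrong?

Leading byte 0xE0 = 11100000 → 3-byte form.
Continuation bytes all match 10xxxxxx. Payload decodes to 0x59.
But 0x59 < 0x800, the minimum for a 3-byte sequence — this is an overlong encoding.

invalid (overlong encoding)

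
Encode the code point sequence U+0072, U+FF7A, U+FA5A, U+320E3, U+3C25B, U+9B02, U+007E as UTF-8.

U+0072: 1-byte form → 72.
U+FF7A: 3-byte form → EF BD BA.
U+FA5A: 3-byte form → EF A9 9A.
U+320E3: 4-byte form → F0 B2 83 A3.
U+3C25B: 4-byte form → F0 BC 89 9B.
U+9B02: 3-byte form → E9 AC 82.
U+007E: 1-byte form → 7E.
Concatenated (19 bytes): 72 EF BD BA EF A9 9A F0 B2 83 A3 F0 BC 89 9B E9 AC 82 7E.

72 EF BD BA EF A9 9A F0 B2 83 A3 F0 BC 89 9B E9 AC 82 7E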